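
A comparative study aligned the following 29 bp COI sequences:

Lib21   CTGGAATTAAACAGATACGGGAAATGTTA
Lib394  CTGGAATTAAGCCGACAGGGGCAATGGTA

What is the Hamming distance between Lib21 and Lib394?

6

The sequences differ at positions 11 (A/G), 13 (A/C), 16 (T/C), 18 (C/G), 22 (A/C), 27 (T/G).
That gives 6 mismatches out of 29 aligned sites, so the Hamming distance is 6.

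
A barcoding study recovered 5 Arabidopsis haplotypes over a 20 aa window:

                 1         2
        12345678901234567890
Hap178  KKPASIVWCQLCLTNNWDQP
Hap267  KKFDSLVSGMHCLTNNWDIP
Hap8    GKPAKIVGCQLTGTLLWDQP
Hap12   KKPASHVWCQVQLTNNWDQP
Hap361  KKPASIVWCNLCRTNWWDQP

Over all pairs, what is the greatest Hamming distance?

Pairwise Hamming distances:
  Hap178 vs Hap267: 8
  Hap178 vs Hap8: 7
  Hap178 vs Hap12: 3
  Hap178 vs Hap361: 3
  Hap267 vs Hap8: 14
  Hap267 vs Hap12: 9
  Hap267 vs Hap361: 10
  Hap8 vs Hap12: 9
  Hap8 vs Hap361: 8
  Hap12 vs Hap361: 6
The largest is 14, between Hap267 and Hap8.

14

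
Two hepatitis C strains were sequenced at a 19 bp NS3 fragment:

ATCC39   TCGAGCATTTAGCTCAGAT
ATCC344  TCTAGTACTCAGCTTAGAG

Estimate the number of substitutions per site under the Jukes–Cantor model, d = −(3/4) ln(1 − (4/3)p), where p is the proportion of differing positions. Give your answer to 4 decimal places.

0.4099

The sequences differ at positions 3 (G/T), 6 (C/T), 8 (T/C), 10 (T/C), 15 (C/T), 19 (T/G).
p = 6/19 = 0.315789.
d = −0.75 · ln(1 − (4/3)·0.315789) = −0.75 · ln(0.578948) = −0.75 · (-0.546543) = 0.4099.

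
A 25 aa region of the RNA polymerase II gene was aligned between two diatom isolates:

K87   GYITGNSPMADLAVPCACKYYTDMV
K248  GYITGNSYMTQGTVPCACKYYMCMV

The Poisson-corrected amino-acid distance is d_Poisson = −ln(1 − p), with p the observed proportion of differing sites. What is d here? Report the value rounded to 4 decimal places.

0.3285

The sequences differ at positions 8 (P/Y), 10 (A/T), 11 (D/Q), 12 (L/G), 13 (A/T), 22 (T/M), 23 (D/C).
p = 7/25 = 0.280000.
d = −ln(1 − 0.280000) = −ln(0.720000) = 0.3285.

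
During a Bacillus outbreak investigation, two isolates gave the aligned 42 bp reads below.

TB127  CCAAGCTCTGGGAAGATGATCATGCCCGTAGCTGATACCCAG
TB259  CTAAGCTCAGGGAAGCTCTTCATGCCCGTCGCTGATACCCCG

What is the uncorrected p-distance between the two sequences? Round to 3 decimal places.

Mismatches occur at site 2 (C/T), site 9 (T/A), site 16 (A/C), site 18 (G/C), site 19 (A/T), site 30 (A/C), site 41 (A/C).
There are 7 differences over 42 sites, so p = 7/42 = 0.167.

0.167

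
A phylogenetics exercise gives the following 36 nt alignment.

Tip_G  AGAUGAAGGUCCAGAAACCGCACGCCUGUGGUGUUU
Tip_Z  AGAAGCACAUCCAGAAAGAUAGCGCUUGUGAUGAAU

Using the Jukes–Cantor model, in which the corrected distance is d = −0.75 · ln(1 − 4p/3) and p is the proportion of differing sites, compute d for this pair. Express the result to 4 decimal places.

0.4926

The sequences differ at positions 4 (U/A), 6 (A/C), 8 (G/C), 9 (G/A), 18 (C/G), 19 (C/A), 20 (G/U), 21 (C/A), 22 (A/G), 26 (C/U), 31 (G/A), 34 (U/A), 35 (U/A).
p = 13/36 = 0.361111.
d = −0.75 · ln(1 − (4/3)·0.361111) = −0.75 · ln(0.518519) = −0.75 · (-0.656779) = 0.4926.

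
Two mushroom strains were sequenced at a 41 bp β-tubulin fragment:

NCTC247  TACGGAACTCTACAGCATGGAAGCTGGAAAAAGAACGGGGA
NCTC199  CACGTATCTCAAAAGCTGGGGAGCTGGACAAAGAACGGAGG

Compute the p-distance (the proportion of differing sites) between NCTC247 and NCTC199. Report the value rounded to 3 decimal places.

Mismatches occur at site 1 (T→C), site 5 (G→T), site 7 (A→T), site 11 (T→A), site 13 (C→A), site 17 (A→T), site 18 (T→G), site 21 (A→G), site 29 (A→C), site 39 (G→A), site 41 (A→G).
There are 11 differences over 41 sites, so p = 11/41 = 0.268.

0.268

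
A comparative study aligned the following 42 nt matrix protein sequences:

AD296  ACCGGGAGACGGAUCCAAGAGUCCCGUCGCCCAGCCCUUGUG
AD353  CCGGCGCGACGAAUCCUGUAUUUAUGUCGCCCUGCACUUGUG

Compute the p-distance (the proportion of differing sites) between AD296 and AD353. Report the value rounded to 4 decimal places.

The sequences differ at positions 1 (A/C), 3 (C/G), 5 (G/C), 7 (A/C), 12 (G/A), 17 (A/U), 18 (A/G), 19 (G/U), 21 (G/U), 23 (C/U), 24 (C/A), 25 (C/U), 33 (A/U), 36 (C/A).
There are 14 differences over 42 sites, so p = 14/42 = 0.3333.

0.3333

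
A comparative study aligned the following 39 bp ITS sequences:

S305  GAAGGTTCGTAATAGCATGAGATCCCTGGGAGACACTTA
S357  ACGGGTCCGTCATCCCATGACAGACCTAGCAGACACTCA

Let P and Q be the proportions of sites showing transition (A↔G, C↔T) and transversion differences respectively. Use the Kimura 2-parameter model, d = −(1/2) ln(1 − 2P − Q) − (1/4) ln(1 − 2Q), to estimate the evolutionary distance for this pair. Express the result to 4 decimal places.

The sequences differ at positions 1 (G/A, transition), 2 (A/C, transversion), 3 (A/G, transition), 7 (T/C, transition), 11 (A/C, transversion), 14 (A/C, transversion), 15 (G/C, transversion), 21 (G/C, transversion), 23 (T/G, transversion), 24 (C/A, transversion), 28 (G/A, transition), 30 (G/C, transversion), 38 (T/C, transition).
Of the 13 differences, 5 transitions and 8 transversions over 39 sites: P = 5/39 = 0.128205, Q = 8/39 = 0.205128.
d = −0.5·ln(0.538462) − 0.25·ln(0.589744) = −0.5·(-0.619038) − 0.25·(-0.528067) = 0.4415.

0.4415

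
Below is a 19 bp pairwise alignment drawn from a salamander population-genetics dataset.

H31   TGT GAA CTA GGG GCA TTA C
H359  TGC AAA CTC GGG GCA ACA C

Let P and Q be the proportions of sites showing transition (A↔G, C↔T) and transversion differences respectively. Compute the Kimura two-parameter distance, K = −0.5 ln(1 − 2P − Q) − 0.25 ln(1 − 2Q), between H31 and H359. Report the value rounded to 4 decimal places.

Differing sites — 3:T/C (Ti); 4:G/A (Ti); 9:A/C (Tv); 16:T/A (Tv); 17:T/C (Ti).
Of the 5 differences, 3 transitions and 2 transversions over 19 sites: P = 3/19 = 0.157895, Q = 2/19 = 0.105263.
d = −0.5·ln(0.578947) − 0.25·ln(0.789474) = −0.5·(-0.546544) − 0.25·(-0.236388) = 0.3324.

0.3324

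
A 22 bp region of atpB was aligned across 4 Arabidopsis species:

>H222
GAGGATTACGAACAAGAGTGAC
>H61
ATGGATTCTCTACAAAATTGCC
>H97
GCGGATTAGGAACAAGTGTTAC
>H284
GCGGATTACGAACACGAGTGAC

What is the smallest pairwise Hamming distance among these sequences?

Pairwise Hamming distances:
  H222 vs H61: 9
  H222 vs H97: 4
  H222 vs H284: 2
  H61 vs H97: 11
  H61 vs H284: 10
  H97 vs H284: 4
The smallest is 2, between H222 and H284.

2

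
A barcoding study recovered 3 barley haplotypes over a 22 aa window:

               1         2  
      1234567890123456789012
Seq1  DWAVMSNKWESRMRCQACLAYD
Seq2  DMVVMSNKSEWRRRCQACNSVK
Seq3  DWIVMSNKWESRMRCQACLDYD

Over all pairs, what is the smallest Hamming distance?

Pairwise Hamming distances:
  Seq1 vs Seq2: 9
  Seq1 vs Seq3: 2
  Seq2 vs Seq3: 9
The smallest is 2, between Seq1 and Seq3.

2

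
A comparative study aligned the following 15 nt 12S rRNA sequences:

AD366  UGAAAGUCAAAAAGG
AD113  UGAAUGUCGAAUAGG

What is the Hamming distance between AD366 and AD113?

3

The sequences differ at positions 5 (A/U), 9 (A/G), 12 (A/U).
That gives 3 mismatches out of 15 aligned sites, so the Hamming distance is 3.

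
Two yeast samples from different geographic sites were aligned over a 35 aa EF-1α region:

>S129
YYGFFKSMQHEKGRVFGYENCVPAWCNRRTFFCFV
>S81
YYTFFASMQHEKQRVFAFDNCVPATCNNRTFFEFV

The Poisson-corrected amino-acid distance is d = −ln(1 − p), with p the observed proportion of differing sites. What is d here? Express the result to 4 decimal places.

0.2973

The sequences differ at positions 3 (G/T), 6 (K/A), 13 (G/Q), 17 (G/A), 18 (Y/F), 19 (E/D), 25 (W/T), 28 (R/N), 33 (C/E).
p = 9/35 = 0.257143.
d = −ln(1 − 0.257143) = −ln(0.742857) = 0.2973.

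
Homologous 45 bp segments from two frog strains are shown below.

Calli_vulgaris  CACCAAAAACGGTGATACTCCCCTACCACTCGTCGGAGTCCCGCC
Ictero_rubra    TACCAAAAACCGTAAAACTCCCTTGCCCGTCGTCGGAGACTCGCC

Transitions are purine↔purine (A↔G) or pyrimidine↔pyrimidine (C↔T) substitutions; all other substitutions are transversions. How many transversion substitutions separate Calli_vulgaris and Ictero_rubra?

Differing sites — 1:C/T (Ti); 11:G/C (Tv); 14:G/A (Ti); 16:T/A (Tv); 23:C/T (Ti); 25:A/G (Ti); 28:A/C (Tv); 29:C/G (Tv); 39:T/A (Tv); 41:C/T (Ti).
Of the 10 differences, 5 transitions and 5 transversions, so the answer is 5.

5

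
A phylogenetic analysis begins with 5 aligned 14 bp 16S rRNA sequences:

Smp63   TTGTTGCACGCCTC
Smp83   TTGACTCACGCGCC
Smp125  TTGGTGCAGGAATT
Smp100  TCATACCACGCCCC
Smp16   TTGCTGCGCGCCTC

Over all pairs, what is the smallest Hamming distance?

2

Pairwise Hamming distances:
  Smp63 vs Smp83: 5
  Smp63 vs Smp125: 5
  Smp63 vs Smp100: 5
  Smp63 vs Smp16: 2
  Smp83 vs Smp125: 8
  Smp83 vs Smp100: 6
  Smp83 vs Smp16: 6
  Smp125 vs Smp100: 10
  Smp125 vs Smp16: 6
  Smp100 vs Smp16: 7
The smallest is 2, between Smp63 and Smp16.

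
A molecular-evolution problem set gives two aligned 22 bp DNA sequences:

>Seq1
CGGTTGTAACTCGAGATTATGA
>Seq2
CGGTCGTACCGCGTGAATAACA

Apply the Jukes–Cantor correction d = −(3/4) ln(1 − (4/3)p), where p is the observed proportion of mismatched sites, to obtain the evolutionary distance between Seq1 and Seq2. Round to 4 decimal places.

The sequences differ at positions 5 (T/C), 9 (A/C), 11 (T/G), 14 (A/T), 17 (T/A), 20 (T/A), 21 (G/C).
p = 7/22 = 0.318182.
d = −0.75 · ln(1 − (4/3)·0.318182) = −0.75 · ln(0.575757) = −0.75 · (-0.552070) = 0.4141.

0.4141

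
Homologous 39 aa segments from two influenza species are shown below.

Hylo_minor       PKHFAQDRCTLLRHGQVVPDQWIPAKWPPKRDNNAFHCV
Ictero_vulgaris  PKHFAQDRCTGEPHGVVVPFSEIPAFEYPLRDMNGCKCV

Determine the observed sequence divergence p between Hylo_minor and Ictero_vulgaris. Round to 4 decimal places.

Differing sites — 11:L/G; 12:L/E; 13:R/P; 16:Q/V; 20:D/F; 21:Q/S; 22:W/E; 26:K/F; 27:W/E; 28:P/Y; 30:K/L; 33:N/M; 35:A/G; 36:F/C; 37:H/K.
There are 15 differences over 39 sites, so p = 15/39 = 0.3846.

0.3846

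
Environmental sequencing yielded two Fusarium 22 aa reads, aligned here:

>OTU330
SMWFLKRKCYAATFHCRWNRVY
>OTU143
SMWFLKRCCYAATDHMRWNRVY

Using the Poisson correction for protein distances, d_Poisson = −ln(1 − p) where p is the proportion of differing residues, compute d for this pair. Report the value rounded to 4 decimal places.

0.1466

The sequences differ at positions 8 (K/C), 14 (F/D), 16 (C/M).
p = 3/22 = 0.136364.
d = −ln(1 − 0.136364) = −ln(0.863636) = 0.1466.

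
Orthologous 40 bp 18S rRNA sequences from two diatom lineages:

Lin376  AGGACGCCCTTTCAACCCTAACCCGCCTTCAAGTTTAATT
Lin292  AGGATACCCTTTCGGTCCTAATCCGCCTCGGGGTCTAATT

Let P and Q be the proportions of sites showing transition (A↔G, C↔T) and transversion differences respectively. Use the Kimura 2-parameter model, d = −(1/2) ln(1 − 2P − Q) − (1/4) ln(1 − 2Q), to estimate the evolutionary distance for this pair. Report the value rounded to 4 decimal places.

0.3850

Differing sites — 5:C/T (Ti); 6:G/A (Ti); 14:A/G (Ti); 15:A/G (Ti); 16:C/T (Ti); 22:C/T (Ti); 29:T/C (Ti); 30:C/G (Tv); 31:A/G (Ti); 32:A/G (Ti); 35:T/C (Ti).
Of the 11 differences, 10 transitions and 1 transversion over 40 sites: P = 10/40 = 0.250000, Q = 1/40 = 0.025000.
d = −0.5·ln(0.475000) − 0.25·ln(0.950000) = −0.5·(-0.744440) − 0.25·(-0.051293) = 0.3850.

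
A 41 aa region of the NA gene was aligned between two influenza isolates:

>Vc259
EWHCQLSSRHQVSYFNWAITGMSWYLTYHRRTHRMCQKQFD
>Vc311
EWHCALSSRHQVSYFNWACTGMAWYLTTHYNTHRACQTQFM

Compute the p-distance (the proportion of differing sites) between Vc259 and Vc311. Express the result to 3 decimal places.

Mismatches occur at site 5 (Q↔A), site 19 (I↔C), site 23 (S↔A), site 28 (Y↔T), site 30 (R↔Y), site 31 (R↔N), site 35 (M↔A), site 38 (K↔T), site 41 (D↔M).
There are 9 differences over 41 sites, so p = 9/41 = 0.220.

0.220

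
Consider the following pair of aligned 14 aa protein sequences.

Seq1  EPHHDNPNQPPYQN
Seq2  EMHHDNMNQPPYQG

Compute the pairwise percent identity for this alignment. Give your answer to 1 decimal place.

The sequences differ at positions 2 (P/M), 7 (P/M), 14 (N/G).
11 of the 14 sites match, so the percent identity is 11/14 × 100 = 78.6%.

78.6%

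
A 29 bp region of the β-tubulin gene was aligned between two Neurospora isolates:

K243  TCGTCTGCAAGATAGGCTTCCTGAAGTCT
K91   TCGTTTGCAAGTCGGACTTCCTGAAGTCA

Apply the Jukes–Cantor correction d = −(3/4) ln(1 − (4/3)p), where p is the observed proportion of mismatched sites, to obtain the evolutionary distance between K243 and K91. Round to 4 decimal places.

0.2421

Differing sites — 5:C/T; 12:A/T; 13:T/C; 14:A/G; 16:G/A; 29:T/A.
p = 6/29 = 0.206897.
d = −0.75 · ln(1 − (4/3)·0.206897) = −0.75 · ln(0.724137) = −0.75 · (-0.322775) = 0.2421.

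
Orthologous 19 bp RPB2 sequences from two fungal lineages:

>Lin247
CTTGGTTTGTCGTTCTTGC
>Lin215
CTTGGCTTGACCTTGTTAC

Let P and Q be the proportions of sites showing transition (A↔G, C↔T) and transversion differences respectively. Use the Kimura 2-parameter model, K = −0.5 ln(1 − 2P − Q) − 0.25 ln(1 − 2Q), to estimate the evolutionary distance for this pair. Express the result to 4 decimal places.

0.3246

The sequences differ at positions 6 (T/C, transition), 10 (T/A, transversion), 12 (G/C, transversion), 15 (C/G, transversion), 18 (G/A, transition).
Of the 5 differences, 2 transitions and 3 transversions over 19 sites: P = 2/19 = 0.105263, Q = 3/19 = 0.157895.
d = −0.5·ln(0.631579) − 0.25·ln(0.684210) = −0.5·(-0.459532) − 0.25·(-0.379490) = 0.3246.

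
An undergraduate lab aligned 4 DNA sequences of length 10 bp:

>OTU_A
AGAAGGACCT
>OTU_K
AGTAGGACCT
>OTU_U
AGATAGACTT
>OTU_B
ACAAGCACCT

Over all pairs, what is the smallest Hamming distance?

Pairwise Hamming distances:
  OTU_A vs OTU_K: 1
  OTU_A vs OTU_U: 3
  OTU_A vs OTU_B: 2
  OTU_K vs OTU_U: 4
  OTU_K vs OTU_B: 3
  OTU_U vs OTU_B: 5
The smallest is 1, between OTU_A and OTU_K.

1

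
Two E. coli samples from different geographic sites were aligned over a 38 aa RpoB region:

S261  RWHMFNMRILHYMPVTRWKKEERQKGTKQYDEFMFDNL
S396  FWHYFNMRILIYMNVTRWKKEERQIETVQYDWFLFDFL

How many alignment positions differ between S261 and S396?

Differing sites — 1:R/F; 4:M/Y; 11:H/I; 14:P/N; 25:K/I; 26:G/E; 28:K/V; 32:E/W; 34:M/L; 37:N/F.
That gives 10 mismatches out of 38 aligned sites, so the Hamming distance is 10.

10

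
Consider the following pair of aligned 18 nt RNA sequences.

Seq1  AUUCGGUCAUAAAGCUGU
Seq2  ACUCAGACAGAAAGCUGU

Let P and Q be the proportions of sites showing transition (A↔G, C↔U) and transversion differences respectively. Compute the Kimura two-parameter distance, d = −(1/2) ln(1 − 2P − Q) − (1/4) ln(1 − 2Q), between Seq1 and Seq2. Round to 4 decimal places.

Differing sites — 2:U/C (Ti); 5:G/A (Ti); 7:U/A (Tv); 10:U/G (Tv).
Of the 4 differences, 2 transitions and 2 transversions over 18 sites: P = 2/18 = 0.111111, Q = 2/18 = 0.111111.
d = −0.5·ln(0.666667) − 0.25·ln(0.777778) = −0.5·(-0.405465) − 0.25·(-0.251314) = 0.2656.

0.2656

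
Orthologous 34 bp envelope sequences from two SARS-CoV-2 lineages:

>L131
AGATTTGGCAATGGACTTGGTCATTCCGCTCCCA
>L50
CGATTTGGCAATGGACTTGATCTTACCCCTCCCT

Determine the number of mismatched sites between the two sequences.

6

The sequences differ at positions 1 (A/C), 20 (G/A), 23 (A/T), 25 (T/A), 28 (G/C), 34 (A/T).
That gives 6 mismatches out of 34 aligned sites, so the Hamming distance is 6.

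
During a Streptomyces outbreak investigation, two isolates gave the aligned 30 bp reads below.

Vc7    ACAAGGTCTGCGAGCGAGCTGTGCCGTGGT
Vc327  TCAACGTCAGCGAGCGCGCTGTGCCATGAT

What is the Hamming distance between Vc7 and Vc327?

6

The sequences differ at positions 1 (A/T), 5 (G/C), 9 (T/A), 17 (A/C), 26 (G/A), 29 (G/A).
That gives 6 mismatches out of 30 aligned sites, so the Hamming distance is 6.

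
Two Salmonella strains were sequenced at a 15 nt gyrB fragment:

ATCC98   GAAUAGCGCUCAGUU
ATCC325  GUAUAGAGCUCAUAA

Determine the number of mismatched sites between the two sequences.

Differing sites — 2:A/U; 7:C/A; 13:G/U; 14:U/A; 15:U/A.
That gives 5 mismatches out of 15 aligned sites, so the Hamming distance is 5.

5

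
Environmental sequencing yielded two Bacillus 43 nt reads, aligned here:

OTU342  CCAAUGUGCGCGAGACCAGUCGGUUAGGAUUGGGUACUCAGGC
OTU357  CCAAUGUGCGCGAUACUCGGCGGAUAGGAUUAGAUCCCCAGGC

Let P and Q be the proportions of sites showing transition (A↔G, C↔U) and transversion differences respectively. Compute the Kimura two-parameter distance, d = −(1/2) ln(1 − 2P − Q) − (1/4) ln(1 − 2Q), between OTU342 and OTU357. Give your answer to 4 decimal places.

0.2462

Differing sites — 14:G/U (Tv); 17:C/U (Ti); 18:A/C (Tv); 20:U/G (Tv); 24:U/A (Tv); 32:G/A (Ti); 34:G/A (Ti); 36:A/C (Tv); 38:U/C (Ti).
Of the 9 differences, 4 transitions and 5 transversions over 43 sites: P = 4/43 = 0.093023, Q = 5/43 = 0.116279.
d = −0.5·ln(0.697675) − 0.25·ln(0.767442) = −0.5·(-0.360002) − 0.25·(-0.264692) = 0.2462.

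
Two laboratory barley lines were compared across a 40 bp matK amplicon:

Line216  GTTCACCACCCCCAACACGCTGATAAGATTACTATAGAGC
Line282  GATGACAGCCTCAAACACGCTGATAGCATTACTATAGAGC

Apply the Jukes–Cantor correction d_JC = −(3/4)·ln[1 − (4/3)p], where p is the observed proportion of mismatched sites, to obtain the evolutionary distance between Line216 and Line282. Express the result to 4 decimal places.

0.2326

Mismatches occur at site 2 (T/A), site 4 (C/G), site 7 (C/A), site 8 (A/G), site 11 (C/T), site 13 (C/A), site 26 (A/G), site 27 (G/C).
p = 8/40 = 0.200000.
d = −0.75 · ln(1 − (4/3)·0.200000) = −0.75 · ln(0.733333) = −0.75 · (-0.310155) = 0.2326.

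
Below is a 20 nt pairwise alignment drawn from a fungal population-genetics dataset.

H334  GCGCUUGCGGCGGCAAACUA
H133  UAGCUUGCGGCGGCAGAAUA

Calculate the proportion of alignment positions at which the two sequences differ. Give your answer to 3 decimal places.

The sequences differ at positions 1 (G/U), 2 (C/A), 16 (A/G), 18 (C/A).
There are 4 differences over 20 sites, so p = 4/20 = 0.200.

0.200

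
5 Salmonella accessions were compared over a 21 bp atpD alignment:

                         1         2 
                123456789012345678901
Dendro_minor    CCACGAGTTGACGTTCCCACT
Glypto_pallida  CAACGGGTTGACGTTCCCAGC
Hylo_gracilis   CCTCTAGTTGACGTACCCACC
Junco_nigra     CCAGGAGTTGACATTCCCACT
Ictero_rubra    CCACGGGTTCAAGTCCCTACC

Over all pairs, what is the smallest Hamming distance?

2

Pairwise Hamming distances:
  Dendro_minor vs Glypto_pallida: 4
  Dendro_minor vs Hylo_gracilis: 4
  Dendro_minor vs Junco_nigra: 2
  Dendro_minor vs Ictero_rubra: 6
  Glypto_pallida vs Hylo_gracilis: 6
  Glypto_pallida vs Junco_nigra: 6
  Glypto_pallida vs Ictero_rubra: 6
  Hylo_gracilis vs Junco_nigra: 6
  Hylo_gracilis vs Ictero_rubra: 7
  Junco_nigra vs Ictero_rubra: 8
The smallest is 2, between Dendro_minor and Junco_nigra.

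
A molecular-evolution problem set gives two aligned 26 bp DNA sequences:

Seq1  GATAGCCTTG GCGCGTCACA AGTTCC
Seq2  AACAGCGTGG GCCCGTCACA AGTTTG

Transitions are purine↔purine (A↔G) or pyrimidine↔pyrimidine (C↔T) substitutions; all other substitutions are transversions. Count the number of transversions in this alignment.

4

Differing sites — 1:G/A (Ti); 3:T/C (Ti); 7:C/G (Tv); 9:T/G (Tv); 13:G/C (Tv); 25:C/T (Ti); 26:C/G (Tv).
Of the 7 differences, 3 transitions and 4 transversions, so the answer is 4.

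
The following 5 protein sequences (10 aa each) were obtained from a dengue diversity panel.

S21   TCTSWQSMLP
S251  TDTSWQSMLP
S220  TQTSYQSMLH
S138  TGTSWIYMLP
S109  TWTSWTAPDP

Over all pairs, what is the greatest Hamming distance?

Pairwise Hamming distances:
  S21 vs S251: 1
  S21 vs S220: 3
  S21 vs S138: 3
  S21 vs S109: 5
  S251 vs S220: 3
  S251 vs S138: 3
  S251 vs S109: 5
  S220 vs S138: 5
  S220 vs S109: 7
  S138 vs S109: 5
The largest is 7, between S220 and S109.

7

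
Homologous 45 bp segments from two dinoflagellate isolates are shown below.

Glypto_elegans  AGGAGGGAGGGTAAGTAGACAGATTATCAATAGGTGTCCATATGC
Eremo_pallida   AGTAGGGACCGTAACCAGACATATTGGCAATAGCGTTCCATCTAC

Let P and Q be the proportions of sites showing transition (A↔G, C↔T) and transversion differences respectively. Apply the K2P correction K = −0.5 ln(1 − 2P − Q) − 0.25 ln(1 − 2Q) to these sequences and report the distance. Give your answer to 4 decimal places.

Differing sites — 3:G/T (Tv); 9:G/C (Tv); 10:G/C (Tv); 15:G/C (Tv); 16:T/C (Ti); 22:G/T (Tv); 26:A/G (Ti); 27:T/G (Tv); 34:G/C (Tv); 35:T/G (Tv); 36:G/T (Tv); 42:A/C (Tv); 44:G/A (Ti).
Of the 13 differences, 3 transitions and 10 transversions over 45 sites: P = 3/45 = 0.066667, Q = 10/45 = 0.222222.
d = −0.5·ln(0.644444) − 0.25·ln(0.555556) = −0.5·(-0.439367) − 0.25·(-0.587786) = 0.3666.

0.3666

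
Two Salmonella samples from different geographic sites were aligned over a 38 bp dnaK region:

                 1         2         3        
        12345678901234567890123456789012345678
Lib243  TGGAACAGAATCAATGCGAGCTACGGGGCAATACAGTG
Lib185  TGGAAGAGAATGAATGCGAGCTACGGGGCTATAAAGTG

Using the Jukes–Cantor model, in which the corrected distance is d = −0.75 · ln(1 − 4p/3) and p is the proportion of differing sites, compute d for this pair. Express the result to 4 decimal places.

Differing sites — 6:C/G; 12:C/G; 30:A/T; 34:C/A.
p = 4/38 = 0.105263.
d = −0.75 · ln(1 − (4/3)·0.105263) = −0.75 · ln(0.859649) = −0.75 · (-0.151231) = 0.1134.

0.1134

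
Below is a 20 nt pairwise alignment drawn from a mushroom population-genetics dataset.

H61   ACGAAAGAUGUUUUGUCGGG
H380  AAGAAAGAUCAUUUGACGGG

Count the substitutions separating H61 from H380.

4

Differing sites — 2:C/A; 10:G/C; 11:U/A; 16:U/A.
That gives 4 mismatches out of 20 aligned sites, so the Hamming distance is 4.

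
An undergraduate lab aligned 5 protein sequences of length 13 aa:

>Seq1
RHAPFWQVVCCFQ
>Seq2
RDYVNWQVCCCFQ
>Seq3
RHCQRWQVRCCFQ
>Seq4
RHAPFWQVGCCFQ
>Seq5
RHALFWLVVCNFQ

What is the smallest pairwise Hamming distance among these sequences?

1

Pairwise Hamming distances:
  Seq1 vs Seq2: 5
  Seq1 vs Seq3: 4
  Seq1 vs Seq4: 1
  Seq1 vs Seq5: 3
  Seq2 vs Seq3: 5
  Seq2 vs Seq4: 5
  Seq2 vs Seq5: 7
  Seq3 vs Seq4: 4
  Seq3 vs Seq5: 6
  Seq4 vs Seq5: 4
The smallest is 1, between Seq1 and Seq4.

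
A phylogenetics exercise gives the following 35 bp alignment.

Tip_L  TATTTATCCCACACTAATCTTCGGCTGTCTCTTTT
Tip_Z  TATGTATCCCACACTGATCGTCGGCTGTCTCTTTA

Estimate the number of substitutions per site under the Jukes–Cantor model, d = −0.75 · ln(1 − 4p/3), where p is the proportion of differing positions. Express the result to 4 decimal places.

0.1240

Mismatches occur at site 4 (T↔G), site 16 (A↔G), site 20 (T↔G), site 35 (T↔A).
p = 4/35 = 0.114286.
d = −0.75 · ln(1 − (4/3)·0.114286) = −0.75 · ln(0.847619) = −0.75 · (-0.165324) = 0.1240.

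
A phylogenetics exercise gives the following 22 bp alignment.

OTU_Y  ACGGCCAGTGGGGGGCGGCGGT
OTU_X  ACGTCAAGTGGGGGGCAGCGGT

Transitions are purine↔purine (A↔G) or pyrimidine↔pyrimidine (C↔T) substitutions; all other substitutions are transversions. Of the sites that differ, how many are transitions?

1

Mismatches occur at site 4 (G/T, transversion), site 6 (C/A, transversion), site 17 (G/A, transition).
Of the 3 differences, 1 transition and 2 transversions, so the answer is 1.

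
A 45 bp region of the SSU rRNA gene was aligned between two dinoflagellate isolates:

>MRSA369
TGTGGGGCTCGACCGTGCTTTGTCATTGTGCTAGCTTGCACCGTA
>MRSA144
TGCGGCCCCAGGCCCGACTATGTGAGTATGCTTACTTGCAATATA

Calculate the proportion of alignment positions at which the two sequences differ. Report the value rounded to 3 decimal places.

Differing sites — 3:T/C; 6:G/C; 7:G/C; 9:T/C; 10:C/A; 12:A/G; 15:G/C; 16:T/G; 17:G/A; 20:T/A; 24:C/G; 26:T/G; 28:G/A; 33:A/T; 34:G/A; 41:C/A; 42:C/T; 43:G/A.
There are 18 differences over 45 sites, so p = 18/45 = 0.400.

0.400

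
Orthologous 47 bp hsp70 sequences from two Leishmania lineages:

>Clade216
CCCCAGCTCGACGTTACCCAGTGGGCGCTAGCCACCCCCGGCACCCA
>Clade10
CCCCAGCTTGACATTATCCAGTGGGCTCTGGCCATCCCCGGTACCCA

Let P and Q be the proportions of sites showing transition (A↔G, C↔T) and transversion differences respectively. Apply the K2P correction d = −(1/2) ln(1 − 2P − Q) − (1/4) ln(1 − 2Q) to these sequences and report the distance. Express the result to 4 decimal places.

Differing sites — 9:C/T (Ti); 13:G/A (Ti); 17:C/T (Ti); 27:G/T (Tv); 30:A/G (Ti); 35:C/T (Ti); 42:C/T (Ti).
Of the 7 differences, 6 transitions and 1 transversion over 47 sites: P = 6/47 = 0.127660, Q = 1/47 = 0.021277.
d = −0.5·ln(0.723403) − 0.25·ln(0.957446) = −0.5·(-0.323789) − 0.25·(-0.043486) = 0.1728.

0.1728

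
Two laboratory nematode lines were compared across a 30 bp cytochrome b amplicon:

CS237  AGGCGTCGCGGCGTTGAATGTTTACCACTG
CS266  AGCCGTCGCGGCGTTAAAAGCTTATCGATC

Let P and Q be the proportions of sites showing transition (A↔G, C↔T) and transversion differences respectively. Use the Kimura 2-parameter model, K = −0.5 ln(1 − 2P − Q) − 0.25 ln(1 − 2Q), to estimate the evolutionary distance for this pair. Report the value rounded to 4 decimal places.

0.3330

The sequences differ at positions 3 (G/C, transversion), 16 (G/A, transition), 19 (T/A, transversion), 21 (T/C, transition), 25 (C/T, transition), 27 (A/G, transition), 28 (C/A, transversion), 30 (G/C, transversion).
Of the 8 differences, 4 transitions and 4 transversions over 30 sites: P = 4/30 = 0.133333, Q = 4/30 = 0.133333.
d = −0.5·ln(0.600001) − 0.25·ln(0.733334) = −0.5·(-0.510824) − 0.25·(-0.310154) = 0.3330.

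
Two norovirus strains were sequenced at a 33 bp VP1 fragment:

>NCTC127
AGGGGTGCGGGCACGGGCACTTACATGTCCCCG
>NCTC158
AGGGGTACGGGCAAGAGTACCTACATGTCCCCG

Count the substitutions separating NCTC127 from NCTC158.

Differing sites — 7:G/A; 14:C/A; 16:G/A; 18:C/T; 21:T/C.
That gives 5 mismatches out of 33 aligned sites, so the Hamming distance is 5.

5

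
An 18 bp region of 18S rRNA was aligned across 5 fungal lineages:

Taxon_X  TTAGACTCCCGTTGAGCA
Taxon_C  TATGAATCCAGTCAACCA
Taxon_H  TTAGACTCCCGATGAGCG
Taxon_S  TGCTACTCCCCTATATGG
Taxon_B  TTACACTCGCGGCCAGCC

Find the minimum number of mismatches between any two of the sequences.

Pairwise Hamming distances:
  Taxon_X vs Taxon_C: 7
  Taxon_X vs Taxon_H: 2
  Taxon_X vs Taxon_S: 9
  Taxon_X vs Taxon_B: 6
  Taxon_C vs Taxon_H: 9
  Taxon_C vs Taxon_S: 11
  Taxon_C vs Taxon_B: 10
  Taxon_H vs Taxon_S: 9
  Taxon_H vs Taxon_B: 6
  Taxon_S vs Taxon_B: 11
The smallest is 2, between Taxon_X and Taxon_H.

2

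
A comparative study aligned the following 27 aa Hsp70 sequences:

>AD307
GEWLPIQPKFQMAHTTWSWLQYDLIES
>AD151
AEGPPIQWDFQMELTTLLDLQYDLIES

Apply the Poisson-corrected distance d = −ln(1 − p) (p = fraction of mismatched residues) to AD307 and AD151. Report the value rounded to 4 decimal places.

Differing sites — 1:G/A; 3:W/G; 4:L/P; 8:P/W; 9:K/D; 13:A/E; 14:H/L; 17:W/L; 18:S/L; 19:W/D.
p = 10/27 = 0.370370.
d = −ln(1 − 0.370370) = −ln(0.629630) = 0.4626.

0.4626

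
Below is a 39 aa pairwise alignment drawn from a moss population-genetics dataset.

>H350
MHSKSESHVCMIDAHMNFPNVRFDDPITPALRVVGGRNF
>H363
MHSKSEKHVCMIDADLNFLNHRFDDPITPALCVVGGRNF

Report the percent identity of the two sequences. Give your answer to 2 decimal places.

84.62%

The sequences differ at positions 7 (S/K), 15 (H/D), 16 (M/L), 19 (P/L), 21 (V/H), 32 (R/C).
33 of the 39 sites match, so the percent identity is 33/39 × 100 = 84.62%.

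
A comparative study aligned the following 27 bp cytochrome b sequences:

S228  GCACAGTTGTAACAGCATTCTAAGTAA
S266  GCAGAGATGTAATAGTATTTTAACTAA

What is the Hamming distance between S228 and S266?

Mismatches occur at site 4 (C/G), site 7 (T/A), site 13 (C/T), site 16 (C/T), site 20 (C/T), site 24 (G/C).
That gives 6 mismatches out of 27 aligned sites, so the Hamming distance is 6.

6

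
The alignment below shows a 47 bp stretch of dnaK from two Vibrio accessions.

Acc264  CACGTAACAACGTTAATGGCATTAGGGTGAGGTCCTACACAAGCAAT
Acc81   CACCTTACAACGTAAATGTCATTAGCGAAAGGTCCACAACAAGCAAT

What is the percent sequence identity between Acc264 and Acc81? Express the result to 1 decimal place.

78.7%

Mismatches occur at site 4 (G/C), site 6 (A/T), site 14 (T/A), site 19 (G/T), site 26 (G/C), site 28 (T/A), site 29 (G/A), site 36 (T/A), site 37 (A/C), site 38 (C/A).
37 of the 47 sites match, so the percent identity is 37/47 × 100 = 78.7%.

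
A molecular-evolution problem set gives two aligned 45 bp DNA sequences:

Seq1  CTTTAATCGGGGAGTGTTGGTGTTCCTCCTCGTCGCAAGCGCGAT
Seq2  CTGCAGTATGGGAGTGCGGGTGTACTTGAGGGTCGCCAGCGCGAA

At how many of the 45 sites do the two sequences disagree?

The sequences differ at positions 3 (T/G), 4 (T/C), 6 (A/G), 8 (C/A), 9 (G/T), 17 (T/C), 18 (T/G), 24 (T/A), 26 (C/T), 28 (C/G), 29 (C/A), 30 (T/G), 31 (C/G), 37 (A/C), 45 (T/A).
That gives 15 mismatches out of 45 aligned sites, so the Hamming distance is 15.

15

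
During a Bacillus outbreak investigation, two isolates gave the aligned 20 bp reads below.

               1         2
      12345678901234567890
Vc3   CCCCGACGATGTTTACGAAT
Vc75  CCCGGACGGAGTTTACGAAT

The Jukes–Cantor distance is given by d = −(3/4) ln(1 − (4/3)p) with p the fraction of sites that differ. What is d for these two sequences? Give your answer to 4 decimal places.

0.1674

Differing sites — 4:C/G; 9:A/G; 10:T/A.
p = 3/20 = 0.150000.
d = −0.75 · ln(1 − (4/3)·0.150000) = −0.75 · ln(0.800000) = −0.75 · (-0.223144) = 0.1674.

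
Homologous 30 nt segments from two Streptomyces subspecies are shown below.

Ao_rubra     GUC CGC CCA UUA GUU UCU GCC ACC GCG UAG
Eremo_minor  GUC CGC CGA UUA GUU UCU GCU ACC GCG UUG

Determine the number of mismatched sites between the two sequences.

3

The sequences differ at positions 8 (C/G), 21 (C/U), 29 (A/U).
That gives 3 mismatches out of 30 aligned sites, so the Hamming distance is 3.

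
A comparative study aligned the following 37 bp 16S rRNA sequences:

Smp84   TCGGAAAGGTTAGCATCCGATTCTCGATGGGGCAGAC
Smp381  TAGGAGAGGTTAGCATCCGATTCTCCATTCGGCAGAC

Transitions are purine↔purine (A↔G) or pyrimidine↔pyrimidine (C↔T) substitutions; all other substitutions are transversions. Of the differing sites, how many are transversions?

4

The sequences differ at positions 2 (C/A, transversion), 6 (A/G, transition), 26 (G/C, transversion), 29 (G/T, transversion), 30 (G/C, transversion).
Of the 5 differences, 1 transition and 4 transversions, so the answer is 4.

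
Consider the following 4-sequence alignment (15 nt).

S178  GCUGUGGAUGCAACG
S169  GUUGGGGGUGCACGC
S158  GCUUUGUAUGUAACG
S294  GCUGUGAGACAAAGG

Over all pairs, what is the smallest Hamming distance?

Pairwise Hamming distances:
  S178 vs S169: 6
  S178 vs S158: 3
  S178 vs S294: 6
  S169 vs S158: 9
  S169 vs S294: 8
  S158 vs S294: 7
The smallest is 3, between S178 and S158.

3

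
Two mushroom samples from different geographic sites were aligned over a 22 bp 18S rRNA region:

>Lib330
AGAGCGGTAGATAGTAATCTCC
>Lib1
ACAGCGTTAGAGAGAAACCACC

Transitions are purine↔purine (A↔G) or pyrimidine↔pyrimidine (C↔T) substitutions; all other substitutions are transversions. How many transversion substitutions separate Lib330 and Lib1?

The sequences differ at positions 2 (G/C, transversion), 7 (G/T, transversion), 12 (T/G, transversion), 15 (T/A, transversion), 18 (T/C, transition), 20 (T/A, transversion).
Of the 6 differences, 1 transition and 5 transversions, so the answer is 5.

5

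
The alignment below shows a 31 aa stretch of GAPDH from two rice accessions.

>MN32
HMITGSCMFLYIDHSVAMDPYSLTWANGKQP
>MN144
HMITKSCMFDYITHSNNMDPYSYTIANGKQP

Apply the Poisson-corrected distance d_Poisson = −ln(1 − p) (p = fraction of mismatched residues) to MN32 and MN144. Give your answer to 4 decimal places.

Differing sites — 5:G/K; 10:L/D; 13:D/T; 16:V/N; 17:A/N; 23:L/Y; 25:W/I.
p = 7/31 = 0.225806.
d = −ln(1 − 0.225806) = −ln(0.774194) = 0.2559.

0.2559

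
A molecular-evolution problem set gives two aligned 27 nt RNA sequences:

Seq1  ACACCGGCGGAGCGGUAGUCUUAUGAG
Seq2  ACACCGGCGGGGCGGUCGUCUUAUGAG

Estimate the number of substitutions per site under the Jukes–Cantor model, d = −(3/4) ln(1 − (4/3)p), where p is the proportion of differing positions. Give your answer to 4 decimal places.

Differing sites — 11:A/G; 17:A/C.
p = 2/27 = 0.074074.
d = −0.75 · ln(1 − (4/3)·0.074074) = −0.75 · ln(0.901235) = −0.75 · (-0.103989) = 0.0780.

0.0780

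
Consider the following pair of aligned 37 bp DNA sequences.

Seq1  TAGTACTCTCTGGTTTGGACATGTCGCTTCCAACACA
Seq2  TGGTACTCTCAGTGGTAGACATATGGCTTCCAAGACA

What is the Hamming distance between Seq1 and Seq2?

Mismatches occur at site 2 (A↔G), site 11 (T↔A), site 13 (G↔T), site 14 (T↔G), site 15 (T↔G), site 17 (G↔A), site 23 (G↔A), site 25 (C↔G), site 34 (C↔G).
That gives 9 mismatches out of 37 aligned sites, so the Hamming distance is 9.

9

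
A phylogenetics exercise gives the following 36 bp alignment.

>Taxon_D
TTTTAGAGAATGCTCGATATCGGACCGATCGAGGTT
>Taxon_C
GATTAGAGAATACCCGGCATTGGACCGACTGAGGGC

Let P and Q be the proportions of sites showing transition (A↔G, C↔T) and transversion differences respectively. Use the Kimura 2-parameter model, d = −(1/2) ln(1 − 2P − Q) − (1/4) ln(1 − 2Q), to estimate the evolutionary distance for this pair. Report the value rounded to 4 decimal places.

0.4207

The sequences differ at positions 1 (T/G, transversion), 2 (T/A, transversion), 12 (G/A, transition), 14 (T/C, transition), 17 (A/G, transition), 18 (T/C, transition), 21 (C/T, transition), 29 (T/C, transition), 30 (C/T, transition), 35 (T/G, transversion), 36 (T/C, transition).
Of the 11 differences, 8 transitions and 3 transversions over 36 sites: P = 8/36 = 0.222222, Q = 3/36 = 0.083333.
d = −0.5·ln(0.472223) − 0.25·ln(0.833334) = −0.5·(-0.750304) − 0.25·(-0.182321) = 0.4207.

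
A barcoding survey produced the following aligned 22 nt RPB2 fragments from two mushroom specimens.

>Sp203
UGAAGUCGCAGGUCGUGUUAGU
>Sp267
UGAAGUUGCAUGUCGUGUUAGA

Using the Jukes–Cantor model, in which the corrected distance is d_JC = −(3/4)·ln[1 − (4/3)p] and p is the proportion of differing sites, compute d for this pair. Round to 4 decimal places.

0.1505

The sequences differ at positions 7 (C/U), 11 (G/U), 22 (U/A).
p = 3/22 = 0.136364.
d = −0.75 · ln(1 − (4/3)·0.136364) = −0.75 · ln(0.818181) = −0.75 · (-0.200672) = 0.1505.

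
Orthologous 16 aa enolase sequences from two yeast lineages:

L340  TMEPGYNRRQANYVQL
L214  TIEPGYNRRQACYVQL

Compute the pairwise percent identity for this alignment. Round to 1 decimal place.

87.5%

Mismatches occur at site 2 (M↔I), site 12 (N↔C).
14 of the 16 sites match, so the percent identity is 14/16 × 100 = 87.5%.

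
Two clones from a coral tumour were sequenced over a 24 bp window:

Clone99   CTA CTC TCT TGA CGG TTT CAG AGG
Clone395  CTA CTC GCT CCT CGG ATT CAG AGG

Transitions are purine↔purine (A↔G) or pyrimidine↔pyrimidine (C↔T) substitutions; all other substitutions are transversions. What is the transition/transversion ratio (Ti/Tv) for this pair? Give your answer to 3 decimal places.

0.250

The sequences differ at positions 7 (T/G, transversion), 10 (T/C, transition), 11 (G/C, transversion), 12 (A/T, transversion), 16 (T/A, transversion).
Of the 5 differences, 1 transition and 4 transversions, so Ti/Tv = 1/4 = 0.250.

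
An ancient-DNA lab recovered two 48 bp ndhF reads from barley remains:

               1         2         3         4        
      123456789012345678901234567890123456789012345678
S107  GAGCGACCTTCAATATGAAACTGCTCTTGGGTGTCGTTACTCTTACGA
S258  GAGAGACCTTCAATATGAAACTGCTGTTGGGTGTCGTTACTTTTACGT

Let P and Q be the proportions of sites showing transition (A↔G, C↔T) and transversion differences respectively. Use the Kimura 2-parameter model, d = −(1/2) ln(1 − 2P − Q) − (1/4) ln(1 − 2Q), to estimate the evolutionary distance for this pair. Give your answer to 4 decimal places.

Mismatches occur at site 4 (C/A, transversion), site 26 (C/G, transversion), site 42 (C/T, transition), site 48 (A/T, transversion).
Of the 4 differences, 1 transition and 3 transversions over 48 sites: P = 1/48 = 0.020833, Q = 3/48 = 0.062500.
d = −0.5·ln(0.895834) − 0.25·ln(0.875000) = −0.5·(-0.110000) − 0.25·(-0.133531) = 0.0884.

0.0884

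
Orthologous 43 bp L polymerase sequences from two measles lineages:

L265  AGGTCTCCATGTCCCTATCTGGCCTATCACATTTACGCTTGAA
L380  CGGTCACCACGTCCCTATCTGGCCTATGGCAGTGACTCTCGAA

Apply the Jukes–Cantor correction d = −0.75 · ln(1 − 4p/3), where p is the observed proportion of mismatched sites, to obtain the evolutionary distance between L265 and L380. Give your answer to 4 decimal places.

The sequences differ at positions 1 (A/C), 6 (T/A), 10 (T/C), 28 (C/G), 29 (A/G), 32 (T/G), 34 (T/G), 37 (G/T), 40 (T/C).
p = 9/43 = 0.209302.
d = −0.75 · ln(1 − (4/3)·0.209302) = −0.75 · ln(0.720931) = −0.75 · (-0.327212) = 0.2454.

0.2454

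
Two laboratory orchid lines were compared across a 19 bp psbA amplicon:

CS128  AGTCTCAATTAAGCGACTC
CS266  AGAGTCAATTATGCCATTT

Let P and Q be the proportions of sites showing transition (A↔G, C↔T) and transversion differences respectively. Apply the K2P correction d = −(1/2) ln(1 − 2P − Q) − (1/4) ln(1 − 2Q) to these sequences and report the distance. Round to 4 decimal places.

0.4099

The sequences differ at positions 3 (T/A, transversion), 4 (C/G, transversion), 12 (A/T, transversion), 15 (G/C, transversion), 17 (C/T, transition), 19 (C/T, transition).
Of the 6 differences, 2 transitions and 4 transversions over 19 sites: P = 2/19 = 0.105263, Q = 4/19 = 0.210526.
d = −0.5·ln(0.578948) − 0.25·ln(0.578948) = −0.5·(-0.546543) − 0.25·(-0.546543) = 0.4099.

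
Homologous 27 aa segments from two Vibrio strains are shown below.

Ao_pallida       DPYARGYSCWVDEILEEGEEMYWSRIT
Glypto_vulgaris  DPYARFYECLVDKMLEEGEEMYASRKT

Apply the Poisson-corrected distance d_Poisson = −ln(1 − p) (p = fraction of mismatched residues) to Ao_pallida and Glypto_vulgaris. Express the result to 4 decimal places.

0.3001

Mismatches occur at site 6 (G/F), site 8 (S/E), site 10 (W/L), site 13 (E/K), site 14 (I/M), site 23 (W/A), site 26 (I/K).
p = 7/27 = 0.259259.
d = −ln(1 − 0.259259) = −ln(0.740741) = 0.3001.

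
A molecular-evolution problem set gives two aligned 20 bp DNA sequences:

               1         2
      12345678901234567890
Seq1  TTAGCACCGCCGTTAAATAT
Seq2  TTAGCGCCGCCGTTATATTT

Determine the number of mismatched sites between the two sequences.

3

Mismatches occur at site 6 (A/G), site 16 (A/T), site 19 (A/T).
That gives 3 mismatches out of 20 aligned sites, so the Hamming distance is 3.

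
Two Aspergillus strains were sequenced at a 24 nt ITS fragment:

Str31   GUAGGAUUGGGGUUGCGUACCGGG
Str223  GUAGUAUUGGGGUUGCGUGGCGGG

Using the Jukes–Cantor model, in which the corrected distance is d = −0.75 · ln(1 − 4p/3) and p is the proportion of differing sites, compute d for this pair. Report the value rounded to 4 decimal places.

0.1367

Mismatches occur at site 5 (G/U), site 19 (A/G), site 20 (C/G).
p = 3/24 = 0.125000.
d = −0.75 · ln(1 − (4/3)·0.125000) = −0.75 · ln(0.833333) = −0.75 · (-0.182322) = 0.1367.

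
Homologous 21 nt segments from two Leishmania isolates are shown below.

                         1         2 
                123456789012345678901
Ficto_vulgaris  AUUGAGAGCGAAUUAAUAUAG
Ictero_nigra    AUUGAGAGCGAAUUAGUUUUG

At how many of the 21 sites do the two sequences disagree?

3

Mismatches occur at site 16 (A→G), site 18 (A→U), site 20 (A→U).
That gives 3 mismatches out of 21 aligned sites, so the Hamming distance is 3.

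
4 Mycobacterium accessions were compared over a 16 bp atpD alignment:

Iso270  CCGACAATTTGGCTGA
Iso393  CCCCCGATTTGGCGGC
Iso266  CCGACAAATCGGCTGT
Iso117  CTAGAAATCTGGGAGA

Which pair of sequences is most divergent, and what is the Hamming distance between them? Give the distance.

Pairwise Hamming distances:
  Iso270 vs Iso393: 5
  Iso270 vs Iso266: 3
  Iso270 vs Iso117: 7
  Iso393 vs Iso266: 7
  Iso393 vs Iso117: 9
  Iso266 vs Iso117: 10
The largest is 10, between Iso266 and Iso117.

10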